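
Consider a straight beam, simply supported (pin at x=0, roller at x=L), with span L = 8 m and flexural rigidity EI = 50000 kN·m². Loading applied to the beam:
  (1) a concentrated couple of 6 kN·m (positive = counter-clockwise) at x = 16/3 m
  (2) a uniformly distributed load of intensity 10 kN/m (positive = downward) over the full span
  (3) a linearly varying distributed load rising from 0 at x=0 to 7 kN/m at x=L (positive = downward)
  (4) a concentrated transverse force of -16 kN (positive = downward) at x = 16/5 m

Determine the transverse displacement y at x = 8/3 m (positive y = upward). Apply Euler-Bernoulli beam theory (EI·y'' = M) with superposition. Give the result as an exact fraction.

y(8/3) = -2780972/284765625 m

Load 1 — applied couple M₀=6 kN·m at a=16/3 m (b=L-a=8/3):
  y_1 = (M₀x³/(6L)+C₁x)/EI  [x≤a] with C₁=M₀(3b²-L²)/(6L)=-16/3 = (6·(8/3)³/(6·8)+(-16/3)·(8/3))/50000 = -4/16875 m
Load 2 — uniform load w=10 kN/m over full span:
  y_2 = -wx(L³-2Lx²+x³)/(24EI) = -10·(8/3)·(8³-2·8·(8/3)²+(8/3)³)/(24·50000) = -1408/151875 m
Load 3 — triangular load w₀=7 kN/m (0→w₀ over full span):
  y_3 = -w₀x(7L⁴-10L²x²+3x⁴)/(360LEI) = -7·(8/3)·(7·8⁴-10·8²·(8/3)²+3·(8/3)⁴)/(360·8·50000) = -7168/2278125 m
Load 4 — point force P=-16 kN at a=16/5 m (b=L-a=24/5):
  y_4 = -Pbx(L²-b²-x²)/(6LEI)  [x≤a] = -(-16)·(24/5)·(8/3)·(8²-(24/5)²-(8/3)²)/(6·8·50000) = 30464/10546875 m
Superposition: y = Σ y_i = -2780972/284765625 m ≈ -0.009766 m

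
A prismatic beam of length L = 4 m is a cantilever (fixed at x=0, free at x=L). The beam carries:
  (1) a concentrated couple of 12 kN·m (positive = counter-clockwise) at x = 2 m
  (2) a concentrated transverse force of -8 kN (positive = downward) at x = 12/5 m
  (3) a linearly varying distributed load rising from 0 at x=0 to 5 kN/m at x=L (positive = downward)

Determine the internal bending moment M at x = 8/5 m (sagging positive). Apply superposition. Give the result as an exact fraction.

M(8/5) = 172/25 kN·m

Load 1 — applied couple M₀=12 kN·m at a=2 m (b=L-a=2):
  M_1 = M₀  [x≤a] = 12 = 12 kN·m
Load 2 — point force P=-8 kN at a=12/5 m (b=L-a=8/5):
  M_2 = -P(a-x)  [x≤a] = -(-8)·((12/5)-(8/5)) = 32/5 kN·m
Load 3 — triangular load w₀=5 kN/m (0→w₀ over full span):
  M_3 = w₀Lx/2 - w₀L²/3 - w₀x³/(6L) = 5·4·(8/5)/2 - 5·4²/3 - 5·(8/5)³/(6·4) = -288/25 kN·m
Superposition: M = Σ M_i = 172/25 kN·m ≈ 6.880000 kN·m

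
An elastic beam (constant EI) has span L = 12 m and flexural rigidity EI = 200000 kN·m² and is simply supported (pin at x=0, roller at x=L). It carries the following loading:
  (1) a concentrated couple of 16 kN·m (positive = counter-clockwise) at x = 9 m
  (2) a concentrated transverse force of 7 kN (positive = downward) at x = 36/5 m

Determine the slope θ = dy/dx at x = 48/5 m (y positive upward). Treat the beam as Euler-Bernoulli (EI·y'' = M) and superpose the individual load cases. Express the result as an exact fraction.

θ(48/5) = 4891/12500000 rad

Load 1 — applied couple M₀=16 kN·m at a=9 m (b=L-a=3):
  θ_1 = (M₀x²/(2L)-M₀(x-a)+C₁)/EI  [x>a] with C₁=M₀(3b²-L²)/(6L)=-26 = (16·(48/5)²/(2·12)-16·((48/5)-9)+(-26))/200000 = 323/2500000 rad
Load 2 — point force P=7 kN at a=36/5 m (b=L-a=24/5):
  θ_2 = -Pa(2L²-6Lx+3x²+a²)/(6LEI)  [x>a] = -7·(36/5)·(2·12²-6·12·(48/5)+3·(48/5)²+(36/5)²)/(6·12·200000) = 819/3125000 rad
Superposition: θ = Σ θ_i = 4891/12500000 rad ≈ 0.000391 rad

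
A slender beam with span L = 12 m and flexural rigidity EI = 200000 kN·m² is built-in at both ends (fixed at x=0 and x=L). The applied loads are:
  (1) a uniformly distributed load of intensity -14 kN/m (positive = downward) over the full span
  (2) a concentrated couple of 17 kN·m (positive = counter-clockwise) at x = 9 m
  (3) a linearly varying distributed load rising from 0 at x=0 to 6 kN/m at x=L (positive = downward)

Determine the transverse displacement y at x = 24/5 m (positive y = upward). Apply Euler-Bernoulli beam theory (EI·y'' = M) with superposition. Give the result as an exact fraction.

Load 1 — uniform load w=-14 kN/m over full span:
  y_1 = -wx²(L-x)²/(24EI) = -(-14)·(24/5)²·(12-(24/5))²/(24·200000) = 6804/1953125 m
Load 2 — applied couple M₀=17 kN·m at a=9 m (b=L-a=3):
  y_2 = (R_Ax³/6 - M_Ax²/2)/EI  [x≤a] with R_A=51/32, M_A=85/16 = ((51/32)·(24/5)³/6 - (85/16)·(24/5)²/2)/200000 = -1989/12500000 m
Load 3 — triangular load w₀=6 kN/m (0→w₀ over full span):
  y_3 = -w₀x²(L-x)²(x+2L)/(120LEI) = -6·(24/5)²·(12-(24/5))²·((24/5)+2·12)/(120·12·200000) = -34992/48828125 m
Superposition: y = Σ y_i = 4074831/1562500000 m ≈ 0.002608 m

y(24/5) = 4074831/1562500000 m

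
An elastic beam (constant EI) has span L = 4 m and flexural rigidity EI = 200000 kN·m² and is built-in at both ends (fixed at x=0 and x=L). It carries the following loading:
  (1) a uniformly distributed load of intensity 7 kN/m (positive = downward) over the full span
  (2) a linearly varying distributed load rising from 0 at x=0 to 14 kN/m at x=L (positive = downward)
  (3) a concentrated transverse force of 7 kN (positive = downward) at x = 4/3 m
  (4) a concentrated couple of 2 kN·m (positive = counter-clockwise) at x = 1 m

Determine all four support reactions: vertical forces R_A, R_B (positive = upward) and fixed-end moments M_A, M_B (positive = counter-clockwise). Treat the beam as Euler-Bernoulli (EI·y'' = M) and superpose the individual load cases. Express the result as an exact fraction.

Load 1 — uniform load w=7 kN/m over full span:
  R_A = wL/2 = 7·4/2 = 14 kN
  M_A = wL²/12 = 7·4²/12 = 28/3 kN·m
  R_B = wL/2 = 7·4/2 = 14 kN
  M_B = -wL²/12 = -7·4²/12 = -28/3 kN·m
Load 2 — triangular load w₀=14 kN/m (0→w₀ over full span):
  R_A = 3w₀L/20 = 3·14·4/20 = 42/5 kN
  M_A = w₀L²/30 = 14·4²/30 = 112/15 kN·m
  R_B = 7w₀L/20 = 7·14·4/20 = 98/5 kN
  M_B = -w₀L²/20 = -14·4²/20 = -56/5 kN·m
Load 3 — point force P=7 kN at a=4/3 m (b=L-a=8/3):
  R_A = Pb²(3a+b)/L³ = 7·(8/3)²·(3·(4/3)+(8/3))/4³ = 140/27 kN
  M_A = Pab²/L² = 7·(4/3)·(8/3)²/4² = 112/27 kN·m
  R_B = Pa²(a+3b)/L³ = 7·(4/3)²·((4/3)+3·(8/3))/4³ = 49/27 kN
  M_B = -Pa²b/L² = -7·(4/3)²·(8/3)/4² = -56/27 kN·m
Load 4 — applied couple M₀=2 kN·m at a=1 m (b=L-a=3):
  R_A = 6M₀ab/L³ = 6·2·1·3/4³ = 9/16 kN
  M_A = M₀b(2a-b)/L² = 2·3·(2·1-3)/4² = -3/8 kN·m
  R_B = -6M₀ab/L³ = -6·2·1·3/4³ = -9/16 kN
  M_B = M₀a(2b-a)/L² = 2·1·(2·3-1)/4² = 5/8 kN·m
Superposition: R_A = 60799/2160 kN, M_A = 22219/1080 kN·m, R_B = 75281/2160 kN, M_B = -23741/1080 kN·m

R_A = 60799/2160 kN, M_A = 22219/1080 kN·m, R_B = 75281/2160 kN, M_B = -23741/1080 kN·m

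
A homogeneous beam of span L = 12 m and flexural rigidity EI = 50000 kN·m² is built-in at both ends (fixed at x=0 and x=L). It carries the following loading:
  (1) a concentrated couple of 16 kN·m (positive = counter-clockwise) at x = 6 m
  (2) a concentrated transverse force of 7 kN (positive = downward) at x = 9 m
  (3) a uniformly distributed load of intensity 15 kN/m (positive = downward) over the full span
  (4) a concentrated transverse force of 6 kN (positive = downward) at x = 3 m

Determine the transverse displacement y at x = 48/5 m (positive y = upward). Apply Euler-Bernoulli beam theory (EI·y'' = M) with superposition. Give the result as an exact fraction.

y(48/5) = -88209/12500000 m

Load 1 — applied couple M₀=16 kN·m at a=6 m (b=L-a=6):
  y_1 = (R_Ax³/6 - M_Ax²/2 - M₀(x-a)²/2)/EI  [x>a] with R_A=2, M_A=4 = (2·(48/5)³/6 - 4·(48/5)²/2 - 16·((48/5)-6)²/2)/50000 = 54/390625 m
Load 2 — point force P=7 kN at a=9 m (b=L-a=3):
  y_2 = -Pa²(L-x)²(3bL-(3b+a)(L-x))/(6L³EI)  [x>a] = -7·9²·(12-(48/5))²·(3·3·12-(3·3+9)·(12-(48/5)))/(6·12³·50000) = -5103/12500000 m
Load 3 — uniform load w=15 kN/m over full span:
  y_3 = -wx²(L-x)²/(24EI) = -15·(48/5)²·(12-(48/5))²/(24·50000) = -2592/390625 m
Load 4 — point force P=6 kN at a=3 m (b=L-a=9):
  y_4 = -Pa²(L-x)²(3bL-(3b+a)(L-x))/(6L³EI)  [x>a] = -6·3²·(12-(48/5))²·(3·9·12-(3·9+3)·(12-(48/5)))/(6·12³·50000) = -189/1250000 m
Superposition: y = Σ y_i = -88209/12500000 m ≈ -0.007057 m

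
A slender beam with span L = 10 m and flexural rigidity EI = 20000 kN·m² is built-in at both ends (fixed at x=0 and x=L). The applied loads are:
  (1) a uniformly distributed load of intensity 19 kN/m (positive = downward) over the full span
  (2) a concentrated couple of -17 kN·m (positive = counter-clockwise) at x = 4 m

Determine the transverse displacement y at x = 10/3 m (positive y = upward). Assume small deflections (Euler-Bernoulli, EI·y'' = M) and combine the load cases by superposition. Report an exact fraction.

y(10/3) = -47959/2430000 m

Load 1 — uniform load w=19 kN/m over full span:
  y_1 = -wx²(L-x)²/(24EI) = -19·(10/3)²·(10-(10/3))²/(24·20000) = -19/972 m
Load 2 — applied couple M₀=-17 kN·m at a=4 m (b=L-a=6):
  y_2 = (R_Ax³/6 - M_Ax²/2)/EI  [x≤a] with R_A=-306/125, M_A=-51/25 = ((-306/125)·(10/3)³/6 - (-51/25)·(10/3)²/2)/20000 = -17/90000 m
Superposition: y = Σ y_i = -47959/2430000 m ≈ -0.019736 m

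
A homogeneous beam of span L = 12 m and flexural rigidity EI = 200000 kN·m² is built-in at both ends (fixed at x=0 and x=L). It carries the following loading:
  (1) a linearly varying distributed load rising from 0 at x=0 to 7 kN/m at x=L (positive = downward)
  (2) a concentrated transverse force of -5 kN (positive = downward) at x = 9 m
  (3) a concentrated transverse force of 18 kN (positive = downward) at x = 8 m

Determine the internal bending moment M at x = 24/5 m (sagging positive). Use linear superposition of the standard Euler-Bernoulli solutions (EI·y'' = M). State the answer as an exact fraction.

M(24/5) = 43181/2000 kN·m

Load 1 — triangular load w₀=7 kN/m (0→w₀ over full span):
  M_1 = 3w₀Lx/20 - w₀L²/30 - w₀x³/(6L) = 3·7·12·(24/5)/20 - 7·12²/30 - 7·(24/5)³/(6·12) = 2016/125 kN·m
Load 2 — point force P=-5 kN at a=9 m (b=L-a=3):
  M_2 = Pb²(3a+b)x/L³ - Pab²/L²  [x≤a] = (-5)·3²·(3·9+3)·(24/5)/12³ - (-5)·9·3²/12² = -15/16 kN·m
Load 3 — point force P=18 kN at a=8 m (b=L-a=4):
  M_3 = Pb²(3a+b)x/L³ - Pab²/L²  [x≤a] = 18·4²·(3·8+4)·(24/5)/12³ - 18·8·4²/12² = 32/5 kN·m
Superposition: M = Σ M_i = 43181/2000 kN·m ≈ 21.590500 kN·m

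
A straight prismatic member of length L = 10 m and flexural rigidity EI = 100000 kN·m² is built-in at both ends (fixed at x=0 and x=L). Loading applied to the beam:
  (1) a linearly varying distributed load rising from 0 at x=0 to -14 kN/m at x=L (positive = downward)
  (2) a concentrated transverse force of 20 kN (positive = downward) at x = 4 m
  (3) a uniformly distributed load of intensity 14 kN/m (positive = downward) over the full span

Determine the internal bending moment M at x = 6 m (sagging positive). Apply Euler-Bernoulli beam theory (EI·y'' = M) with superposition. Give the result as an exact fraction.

Load 1 — triangular load w₀=-14 kN/m (0→w₀ over full span):
  M_1 = 3w₀Lx/20 - w₀L²/30 - w₀x³/(6L) = 3·(-14)·10·6/20 - (-14)·10²/30 - (-14)·6³/(6·10) = -434/15 kN·m
Load 2 — point force P=20 kN at a=4 m (b=L-a=6):
  M_2 = Pa²(a+3b)(L-x)/L³ - Pa²b/L²  [x>a] = 20·4²·(4+3·6)·(10-6)/10³ - 20·4²·6/10² = 224/25 kN·m
Load 3 — uniform load w=14 kN/m over full span:
  M_3 = wLx/2 - wL²/12 - wx²/2 = 14·10·6/2 - 14·10²/12 - 14·6²/2 = 154/3 kN·m
Superposition: M = Σ M_i = 784/25 kN·m ≈ 31.360000 kN·m

M(6) = 784/25 kN·m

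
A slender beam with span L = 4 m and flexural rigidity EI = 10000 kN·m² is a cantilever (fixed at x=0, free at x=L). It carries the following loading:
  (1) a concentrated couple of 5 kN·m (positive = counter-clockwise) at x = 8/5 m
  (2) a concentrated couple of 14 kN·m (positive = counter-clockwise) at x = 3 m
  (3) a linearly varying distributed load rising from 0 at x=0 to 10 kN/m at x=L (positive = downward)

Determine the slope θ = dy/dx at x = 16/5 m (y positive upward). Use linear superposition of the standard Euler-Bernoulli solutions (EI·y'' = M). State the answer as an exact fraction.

θ(16/5) = -5473/1875000 rad

Load 1 — applied couple M₀=5 kN·m at a=8/5 m (b=L-a=12/5):
  θ_1 = M₀a/EI  [x>a] = 5·(8/5)/10000 = 1/1250 rad
Load 2 — applied couple M₀=14 kN·m at a=3 m (b=L-a=1):
  θ_2 = M₀a/EI  [x>a] = 14·3/10000 = 21/5000 rad
Load 3 — triangular load w₀=10 kN/m (0→w₀ over full span):
  θ_3 = (w₀Lx²/4-w₀L²x/3-w₀x⁴/(24L))/EI = (10·4·(16/5)²/4-10·4²·(16/5)/3-10·(16/5)⁴/(24·4))/10000 = -1856/234375 rad
Superposition: θ = Σ θ_i = -5473/1875000 rad ≈ -0.002919 rad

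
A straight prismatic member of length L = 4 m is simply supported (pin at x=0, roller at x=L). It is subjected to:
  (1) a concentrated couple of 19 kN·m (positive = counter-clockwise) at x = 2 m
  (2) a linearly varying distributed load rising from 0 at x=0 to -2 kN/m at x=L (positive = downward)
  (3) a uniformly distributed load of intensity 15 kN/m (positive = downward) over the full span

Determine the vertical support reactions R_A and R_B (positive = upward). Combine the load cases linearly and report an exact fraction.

R_A = 401/12 kN, R_B = 271/12 kN

Load 1 — applied couple M₀=19 kN·m at a=2 m (b=L-a=2):
  R_A = M₀/L = 19/4 kN
  R_B = -M₀/L = -19/4 kN
Load 2 — triangular load w₀=-2 kN/m (0→w₀ over full span):
  R_A = w₀L/6 = (-2)·4/6 = -4/3 kN
  R_B = w₀L/3 = (-2)·4/3 = -8/3 kN
Load 3 — uniform load w=15 kN/m over full span:
  R_A = wL/2 = 15·4/2 = 30 kN
  R_B = wL/2 = 15·4/2 = 30 kN
Superposition: R_A = 401/12 kN, R_B = 271/12 kN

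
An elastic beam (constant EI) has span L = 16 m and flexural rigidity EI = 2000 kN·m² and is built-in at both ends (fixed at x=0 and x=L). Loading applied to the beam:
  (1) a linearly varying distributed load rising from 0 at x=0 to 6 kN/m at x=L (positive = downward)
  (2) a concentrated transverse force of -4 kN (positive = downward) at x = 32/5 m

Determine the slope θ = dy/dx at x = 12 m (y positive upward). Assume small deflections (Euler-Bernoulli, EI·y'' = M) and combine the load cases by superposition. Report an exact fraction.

Load 1 — triangular load w₀=6 kN/m (0→w₀ over full span):
  θ_1 = -w₀(2x(L-x)(L-2x)(x+2L)+x²(L-x)²)/(120LEI) = -6·(2·12·(16-12)·(16-2·12)·(12+2·16)+12²·(16-12)²)/(120·16·2000) = 123/2500 rad
Load 2 — point force P=-4 kN at a=32/5 m (b=L-a=48/5):
  θ_2 = Pa²(L-x)(2bL-(3b+a)(L-x))/(2L³EI)  [x>a] = (-4)·(32/5)²·(16-12)·(2·(48/5)·16-(3·(48/5)+(32/5))·(16-12))/(2·16³·2000) = -104/15625 rad
Superposition: θ = Σ θ_i = 2659/62500 rad ≈ 0.042544 rad

θ(12) = 2659/62500 rad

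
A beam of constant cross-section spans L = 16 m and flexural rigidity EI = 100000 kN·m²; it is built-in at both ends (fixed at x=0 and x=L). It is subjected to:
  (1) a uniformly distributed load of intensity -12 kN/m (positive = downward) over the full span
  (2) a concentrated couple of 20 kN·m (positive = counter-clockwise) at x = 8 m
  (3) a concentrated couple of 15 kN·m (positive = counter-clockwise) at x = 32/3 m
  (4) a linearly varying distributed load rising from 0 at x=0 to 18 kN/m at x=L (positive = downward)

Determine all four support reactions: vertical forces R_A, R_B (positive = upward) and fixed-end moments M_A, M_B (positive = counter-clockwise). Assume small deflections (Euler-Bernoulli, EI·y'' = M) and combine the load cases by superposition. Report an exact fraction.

Load 1 — uniform load w=-12 kN/m over full span:
  R_A = wL/2 = (-12)·16/2 = -96 kN
  M_A = wL²/12 = (-12)·16²/12 = -256 kN·m
  R_B = wL/2 = (-12)·16/2 = -96 kN
  M_B = -wL²/12 = -(-12)·16²/12 = 256 kN·m
Load 2 — applied couple M₀=20 kN·m at a=8 m (b=L-a=8):
  R_A = 6M₀ab/L³ = 6·20·8·8/16³ = 15/8 kN
  M_A = M₀b(2a-b)/L² = 20·8·(2·8-8)/16² = 5 kN·m
  R_B = -6M₀ab/L³ = -6·20·8·8/16³ = -15/8 kN
  M_B = M₀a(2b-a)/L² = 20·8·(2·8-8)/16² = 5 kN·m
Load 3 — applied couple M₀=15 kN·m at a=32/3 m (b=L-a=16/3):
  R_A = 6M₀ab/L³ = 6·15·(32/3)·(16/3)/16³ = 5/4 kN
  M_A = M₀b(2a-b)/L² = 15·(16/3)·(2·(32/3)-(16/3))/16² = 5 kN·m
  R_B = -6M₀ab/L³ = -6·15·(32/3)·(16/3)/16³ = -5/4 kN
  M_B = M₀a(2b-a)/L² = 15·(32/3)·(2·(16/3)-(32/3))/16² = 0 kN·m
Load 4 — triangular load w₀=18 kN/m (0→w₀ over full span):
  R_A = 3w₀L/20 = 3·18·16/20 = 216/5 kN
  M_A = w₀L²/30 = 18·16²/30 = 768/5 kN·m
  R_B = 7w₀L/20 = 7·18·16/20 = 504/5 kN
  M_B = -w₀L²/20 = -18·16²/20 = -1152/5 kN·m
Superposition: R_A = -1987/40 kN, M_A = -462/5 kN·m, R_B = 67/40 kN, M_B = 153/5 kN·m

R_A = -1987/40 kN, M_A = -462/5 kN·m, R_B = 67/40 kN, M_B = 153/5 kN·m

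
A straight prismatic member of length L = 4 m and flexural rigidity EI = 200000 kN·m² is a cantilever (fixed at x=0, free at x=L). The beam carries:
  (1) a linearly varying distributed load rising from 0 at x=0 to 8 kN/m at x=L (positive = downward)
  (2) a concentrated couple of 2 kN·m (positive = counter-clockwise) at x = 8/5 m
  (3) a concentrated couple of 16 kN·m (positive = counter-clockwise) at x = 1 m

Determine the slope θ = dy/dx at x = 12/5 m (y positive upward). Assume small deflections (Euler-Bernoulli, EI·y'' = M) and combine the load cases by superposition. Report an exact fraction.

θ(12/5) = -779/3906250 rad

Load 1 — triangular load w₀=8 kN/m (0→w₀ over full span):
  θ_1 = (w₀Lx²/4-w₀L²x/3-w₀x⁴/(24L))/EI = (8·4·(12/5)²/4-8·4²·(12/5)/3-8·(12/5)⁴/(24·4))/200000 = -577/1953125 rad
Load 2 — applied couple M₀=2 kN·m at a=8/5 m (b=L-a=12/5):
  θ_2 = M₀a/EI  [x>a] = 2·(8/5)/200000 = 1/62500 rad
Load 3 — applied couple M₀=16 kN·m at a=1 m (b=L-a=3):
  θ_3 = M₀a/EI  [x>a] = 16·1/200000 = 1/12500 rad
Superposition: θ = Σ θ_i = -779/3906250 rad ≈ -0.000199 rad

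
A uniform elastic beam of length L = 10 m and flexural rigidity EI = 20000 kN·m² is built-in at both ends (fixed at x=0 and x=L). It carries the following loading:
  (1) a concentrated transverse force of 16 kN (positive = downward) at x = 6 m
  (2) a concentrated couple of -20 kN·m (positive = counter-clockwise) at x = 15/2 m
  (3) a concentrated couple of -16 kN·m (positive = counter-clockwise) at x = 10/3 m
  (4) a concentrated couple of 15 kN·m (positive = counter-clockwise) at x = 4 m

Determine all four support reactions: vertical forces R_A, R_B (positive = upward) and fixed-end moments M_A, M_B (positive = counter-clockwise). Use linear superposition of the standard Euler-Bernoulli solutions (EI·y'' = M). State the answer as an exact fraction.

Load 1 — point force P=16 kN at a=6 m (b=L-a=4):
  R_A = Pb²(3a+b)/L³ = 16·4²·(3·6+4)/10³ = 704/125 kN
  M_A = Pab²/L² = 16·6·4²/10² = 384/25 kN·m
  R_B = Pa²(a+3b)/L³ = 16·6²·(6+3·4)/10³ = 1296/125 kN
  M_B = -Pa²b/L² = -16·6²·4/10² = -576/25 kN·m
Load 2 — applied couple M₀=-20 kN·m at a=15/2 m (b=L-a=5/2):
  R_A = 6M₀ab/L³ = 6·(-20)·(15/2)·(5/2)/10³ = -9/4 kN
  M_A = M₀b(2a-b)/L² = (-20)·(5/2)·(2·(15/2)-(5/2))/10² = -25/4 kN·m
  R_B = -6M₀ab/L³ = -6·(-20)·(15/2)·(5/2)/10³ = 9/4 kN
  M_B = M₀a(2b-a)/L² = (-20)·(15/2)·(2·(5/2)-(15/2))/10² = 15/4 kN·m
Load 3 — applied couple M₀=-16 kN·m at a=10/3 m (b=L-a=20/3):
  R_A = 6M₀ab/L³ = 6·(-16)·(10/3)·(20/3)/10³ = -32/15 kN
  M_A = M₀b(2a-b)/L² = (-16)·(20/3)·(2·(10/3)-(20/3))/10² = 0 kN·m
  R_B = -6M₀ab/L³ = -6·(-16)·(10/3)·(20/3)/10³ = 32/15 kN
  M_B = M₀a(2b-a)/L² = (-16)·(10/3)·(2·(20/3)-(10/3))/10² = -16/3 kN·m
Load 4 — applied couple M₀=15 kN·m at a=4 m (b=L-a=6):
  R_A = 6M₀ab/L³ = 6·15·4·6/10³ = 54/25 kN
  M_A = M₀b(2a-b)/L² = 15·6·(2·4-6)/10² = 9/5 kN·m
  R_B = -6M₀ab/L³ = -6·15·4·6/10³ = -54/25 kN
  M_B = M₀a(2b-a)/L² = 15·4·(2·6-4)/10² = 24/5 kN·m
Superposition: R_A = 5113/1500 kN, M_A = 1091/100 kN·m, R_B = 18887/1500 kN, M_B = -5947/300 kN·m

R_A = 5113/1500 kN, M_A = 1091/100 kN·m, R_B = 18887/1500 kN, M_B = -5947/300 kN·m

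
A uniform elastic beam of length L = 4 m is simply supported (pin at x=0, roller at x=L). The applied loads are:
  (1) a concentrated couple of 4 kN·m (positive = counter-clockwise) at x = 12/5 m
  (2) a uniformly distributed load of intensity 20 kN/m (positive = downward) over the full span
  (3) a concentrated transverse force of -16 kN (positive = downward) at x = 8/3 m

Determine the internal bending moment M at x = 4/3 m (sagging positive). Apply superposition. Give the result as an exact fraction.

M(4/3) = 268/9 kN·m

Load 1 — applied couple M₀=4 kN·m at a=12/5 m (b=L-a=8/5):
  M_1 = M₀x/L  [x≤a] = 4·(4/3)/4 = 4/3 kN·m
Load 2 — uniform load w=20 kN/m over full span:
  M_2 = wx(L-x)/2 = 20·(4/3)·(4-(4/3))/2 = 320/9 kN·m
Load 3 — point force P=-16 kN at a=8/3 m (b=L-a=4/3):
  M_3 = Pbx/L  [x≤a] = (-16)·(4/3)·(4/3)/4 = -64/9 kN·m
Superposition: M = Σ M_i = 268/9 kN·m ≈ 29.777778 kN·m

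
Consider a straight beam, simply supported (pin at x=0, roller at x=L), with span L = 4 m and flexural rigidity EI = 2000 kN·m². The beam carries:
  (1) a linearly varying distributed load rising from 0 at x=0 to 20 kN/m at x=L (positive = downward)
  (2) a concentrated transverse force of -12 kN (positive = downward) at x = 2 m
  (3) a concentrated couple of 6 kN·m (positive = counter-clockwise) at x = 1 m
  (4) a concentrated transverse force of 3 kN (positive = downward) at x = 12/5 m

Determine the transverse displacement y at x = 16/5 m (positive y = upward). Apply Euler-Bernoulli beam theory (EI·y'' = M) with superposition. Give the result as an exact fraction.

y(16/5) = -36099/6250000 m

Load 1 — triangular load w₀=20 kN/m (0→w₀ over full span):
  y_1 = -w₀x(7L⁴-10L²x²+3x⁴)/(360LEI) = -20·(16/5)·(7·4⁴-10·4²·(16/5)²+3·(16/5)⁴)/(360·4·2000) = -4064/390625 m
Load 2 — point force P=-12 kN at a=2 m (b=L-a=2):
  y_2 = -Pa(L-x)(2Lx-a²-x²)/(6LEI)  [x>a] = -(-12)·2·(4-(16/5))·(2·4·(16/5)-2²-(16/5)²)/(6·4·2000) = 71/15625 m
Load 3 — applied couple M₀=6 kN·m at a=1 m (b=L-a=3):
  y_3 = (M₀x³/(6L)-M₀(x-a)²/2+C₁x)/EI  [x>a] with C₁=M₀(3b²-L²)/(6L)=11/4 = (6·(16/5)³/(6·4)-6·((16/5)-1)²/2+(11/4)·(16/5))/2000 = 309/250000 m
Load 4 — point force P=3 kN at a=12/5 m (b=L-a=8/5):
  y_4 = -Pa(L-x)(2Lx-a²-x²)/(6LEI)  [x>a] = -3·(12/5)·(4-(16/5))·(2·4·(16/5)-(12/5)²-(16/5)²)/(6·4·2000) = -18/15625 m
Superposition: y = Σ y_i = -36099/6250000 m ≈ -0.005776 m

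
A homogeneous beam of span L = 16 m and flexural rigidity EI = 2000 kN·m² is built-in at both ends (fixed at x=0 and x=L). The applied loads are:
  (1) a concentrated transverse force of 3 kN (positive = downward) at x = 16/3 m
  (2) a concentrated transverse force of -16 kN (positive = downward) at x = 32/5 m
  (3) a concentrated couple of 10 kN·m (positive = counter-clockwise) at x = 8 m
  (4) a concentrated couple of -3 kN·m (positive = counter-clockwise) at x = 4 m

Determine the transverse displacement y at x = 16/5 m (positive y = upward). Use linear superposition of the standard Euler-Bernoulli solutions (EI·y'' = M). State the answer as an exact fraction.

Load 1 — point force P=3 kN at a=16/3 m (b=L-a=32/3):
  y_1 = -Pb²x²(3aL-(3a+b)x)/(6L³EI)  [x≤a] = -3·(32/3)²·(16/5)²·(3·(16/3)·16-(3·(16/3)+(32/3))·(16/5))/(6·16³·2000) = -1024/84375 m
Load 2 — point force P=-16 kN at a=32/5 m (b=L-a=48/5):
  y_2 = -Pb²x²(3aL-(3a+b)x)/(6L³EI)  [x≤a] = -(-16)·(48/5)²·(16/5)²·(3·(32/5)·16-(3·(32/5)+(48/5))·(16/5))/(6·16³·2000) = 129024/1953125 m
Load 3 — applied couple M₀=10 kN·m at a=8 m (b=L-a=8):
  y_3 = (R_Ax³/6 - M_Ax²/2)/EI  [x≤a] with R_A=15/16, M_A=5/2 = ((15/16)·(16/5)³/6 - (5/2)·(16/5)²/2)/2000 = -12/3125 m
Load 4 — applied couple M₀=-3 kN·m at a=4 m (b=L-a=12):
  y_4 = (R_Ax³/6 - M_Ax²/2)/EI  [x≤a] with R_A=-27/128, M_A=9/16 = ((-27/128)·(16/5)³/6 - (9/16)·(16/5)²/2)/2000 = -63/31250 m
Superposition: y = Σ y_i = 5069671/105468750 m ≈ 0.048068 m

y(16/5) = 5069671/105468750 m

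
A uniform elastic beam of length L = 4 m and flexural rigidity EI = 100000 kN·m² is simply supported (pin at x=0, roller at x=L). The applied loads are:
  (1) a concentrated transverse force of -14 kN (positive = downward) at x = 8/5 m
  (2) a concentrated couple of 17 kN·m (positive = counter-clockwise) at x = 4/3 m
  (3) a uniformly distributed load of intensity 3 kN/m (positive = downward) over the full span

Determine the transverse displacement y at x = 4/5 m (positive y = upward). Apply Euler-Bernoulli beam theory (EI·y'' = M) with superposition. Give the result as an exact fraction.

y(4/5) = 1441/17578125 m

Load 1 — point force P=-14 kN at a=8/5 m (b=L-a=12/5):
  y_1 = -Pbx(L²-b²-x²)/(6LEI)  [x≤a] = -(-14)·(12/5)·(4/5)·(4²-(12/5)²-(4/5)²)/(6·4·100000) = 42/390625 m
Load 2 — applied couple M₀=17 kN·m at a=4/3 m (b=L-a=8/3):
  y_2 = (M₀x³/(6L)+C₁x)/EI  [x≤a] with C₁=M₀(3b²-L²)/(6L)=34/9 = (17·(4/5)³/(6·4)+(34/9)·(4/5))/100000 = 119/3515625 m
Load 3 — uniform load w=3 kN/m over full span:
  y_3 = -wx(L³-2Lx²+x³)/(24EI) = -3·(4/5)·(4³-2·4·(4/5)²+(4/5)³)/(24·100000) = -116/1953125 m
Superposition: y = Σ y_i = 1441/17578125 m ≈ 0.000082 m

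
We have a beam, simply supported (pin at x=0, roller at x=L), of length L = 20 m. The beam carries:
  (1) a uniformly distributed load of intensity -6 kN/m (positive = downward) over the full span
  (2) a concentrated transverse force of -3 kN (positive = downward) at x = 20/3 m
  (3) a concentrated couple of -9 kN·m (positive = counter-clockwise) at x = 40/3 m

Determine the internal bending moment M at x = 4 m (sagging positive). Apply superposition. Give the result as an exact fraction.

M(4) = -1009/5 kN·m

Load 1 — uniform load w=-6 kN/m over full span:
  M_1 = wx(L-x)/2 = (-6)·4·(20-4)/2 = -192 kN·m
Load 2 — point force P=-3 kN at a=20/3 m (b=L-a=40/3):
  M_2 = Pbx/L  [x≤a] = (-3)·(40/3)·4/20 = -8 kN·m
Load 3 — applied couple M₀=-9 kN·m at a=40/3 m (b=L-a=20/3):
  M_3 = M₀x/L  [x≤a] = (-9)·4/20 = -9/5 kN·m
Superposition: M = Σ M_i = -1009/5 kN·m ≈ -201.800000 kN·m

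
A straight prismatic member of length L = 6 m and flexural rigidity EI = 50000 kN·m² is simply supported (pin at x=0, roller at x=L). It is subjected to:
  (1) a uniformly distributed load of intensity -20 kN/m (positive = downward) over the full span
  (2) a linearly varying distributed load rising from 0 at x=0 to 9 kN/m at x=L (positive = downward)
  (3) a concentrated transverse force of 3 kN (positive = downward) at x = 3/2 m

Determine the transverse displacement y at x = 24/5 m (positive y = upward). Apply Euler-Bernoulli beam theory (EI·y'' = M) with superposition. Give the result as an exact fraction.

y(24/5) = 37049751/12500000000 m

Load 1 — uniform load w=-20 kN/m over full span:
  y_1 = -wx(L³-2Lx²+x³)/(24EI) = -(-20)·(24/5)·(6³-2·6·(24/5)²+(24/5)³)/(24·50000) = 1566/390625 m
Load 2 — triangular load w₀=9 kN/m (0→w₀ over full span):
  y_2 = -w₀x(7L⁴-10L²x²+3x⁴)/(360LEI) = -9·(24/5)·(7·6⁴-10·6²·(24/5)²+3·(24/5)⁴)/(360·6·50000) = -92583/97656250 m
Load 3 — point force P=3 kN at a=3/2 m (b=L-a=9/2):
  y_3 = -Pa(L-x)(2Lx-a²-x²)/(6LEI)  [x>a] = -3·(3/2)·(6-(24/5))·(2·6·(24/5)-(3/2)²-(24/5)²)/(6·6·50000) = -9693/100000000 m
Superposition: y = Σ y_i = 37049751/12500000000 m ≈ 0.002964 m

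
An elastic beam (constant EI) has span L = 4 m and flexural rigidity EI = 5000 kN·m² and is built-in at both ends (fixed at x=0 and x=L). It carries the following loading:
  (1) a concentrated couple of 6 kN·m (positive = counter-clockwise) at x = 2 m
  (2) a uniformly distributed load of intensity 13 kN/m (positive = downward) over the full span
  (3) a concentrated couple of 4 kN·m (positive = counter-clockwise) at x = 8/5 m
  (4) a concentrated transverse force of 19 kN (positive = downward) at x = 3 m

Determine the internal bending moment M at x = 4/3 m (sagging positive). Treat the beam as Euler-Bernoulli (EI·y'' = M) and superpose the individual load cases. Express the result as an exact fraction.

Load 1 — applied couple M₀=6 kN·m at a=2 m (b=L-a=2):
  M_1 = R_Ax - M_A  [x≤a] with R_A=9/4, M_A=3/2 = (9/4)·(4/3) - (3/2) = 3/2 kN·m
Load 2 — uniform load w=13 kN/m over full span:
  M_2 = wLx/2 - wL²/12 - wx²/2 = 13·4·(4/3)/2 - 13·4²/12 - 13·(4/3)²/2 = 52/9 kN·m
Load 3 — applied couple M₀=4 kN·m at a=8/5 m (b=L-a=12/5):
  M_3 = R_Ax - M_A  [x≤a] with R_A=36/25, M_A=12/25 = (36/25)·(4/3) - (12/25) = 36/25 kN·m
Load 4 — point force P=19 kN at a=3 m (b=L-a=1):
  M_4 = Pb²(3a+b)x/L³ - Pab²/L²  [x≤a] = 19·1²·(3·3+1)·(4/3)/4³ - 19·3·1²/4² = 19/48 kN·m
Superposition: M = Σ M_i = 32809/3600 kN·m ≈ 9.113611 kN·m

M(4/3) = 32809/3600 kN·m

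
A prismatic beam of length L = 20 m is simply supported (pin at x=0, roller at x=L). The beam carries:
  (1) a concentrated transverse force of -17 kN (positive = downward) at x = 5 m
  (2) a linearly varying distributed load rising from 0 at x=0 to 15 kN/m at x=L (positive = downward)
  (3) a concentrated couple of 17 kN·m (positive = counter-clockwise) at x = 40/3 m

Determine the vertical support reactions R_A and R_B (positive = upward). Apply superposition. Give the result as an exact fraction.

R_A = 381/10 kN, R_B = 949/10 kN

Load 1 — point force P=-17 kN at a=5 m (b=L-a=15):
  R_A = Pb/L = (-17)·15/20 = -51/4 kN
  R_B = Pa/L = (-17)·5/20 = -17/4 kN
Load 2 — triangular load w₀=15 kN/m (0→w₀ over full span):
  R_A = w₀L/6 = 15·20/6 = 50 kN
  R_B = w₀L/3 = 15·20/3 = 100 kN
Load 3 — applied couple M₀=17 kN·m at a=40/3 m (b=L-a=20/3):
  R_A = M₀/L = 17/20 kN
  R_B = -M₀/L = -17/20 kN
Superposition: R_A = 381/10 kN, R_B = 949/10 kN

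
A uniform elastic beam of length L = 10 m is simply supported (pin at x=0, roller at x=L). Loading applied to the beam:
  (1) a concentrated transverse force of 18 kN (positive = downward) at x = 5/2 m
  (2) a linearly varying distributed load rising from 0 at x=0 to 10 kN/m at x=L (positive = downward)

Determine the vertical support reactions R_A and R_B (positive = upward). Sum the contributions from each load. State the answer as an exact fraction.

Load 1 — point force P=18 kN at a=5/2 m (b=L-a=15/2):
  R_A = Pb/L = 18·(15/2)/10 = 27/2 kN
  R_B = Pa/L = 18·(5/2)/10 = 9/2 kN
Load 2 — triangular load w₀=10 kN/m (0→w₀ over full span):
  R_A = w₀L/6 = 10·10/6 = 50/3 kN
  R_B = w₀L/3 = 10·10/3 = 100/3 kN
Superposition: R_A = 181/6 kN, R_B = 227/6 kN

R_A = 181/6 kN, R_B = 227/6 kN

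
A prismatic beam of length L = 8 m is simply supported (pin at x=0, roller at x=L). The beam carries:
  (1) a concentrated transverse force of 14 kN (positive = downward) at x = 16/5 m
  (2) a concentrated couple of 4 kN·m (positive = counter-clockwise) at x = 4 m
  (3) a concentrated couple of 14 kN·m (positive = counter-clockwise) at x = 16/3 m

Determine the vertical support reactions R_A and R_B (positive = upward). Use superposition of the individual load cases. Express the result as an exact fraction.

Load 1 — point force P=14 kN at a=16/5 m (b=L-a=24/5):
  R_A = Pb/L = 14·(24/5)/8 = 42/5 kN
  R_B = Pa/L = 14·(16/5)/8 = 28/5 kN
Load 2 — applied couple M₀=4 kN·m at a=4 m (b=L-a=4):
  R_A = M₀/L = 4/8 = 1/2 kN
  R_B = -M₀/L = -4/8 = -1/2 kN
Load 3 — applied couple M₀=14 kN·m at a=16/3 m (b=L-a=8/3):
  R_A = M₀/L = 14/8 = 7/4 kN
  R_B = -M₀/L = -14/8 = -7/4 kN
Superposition: R_A = 213/20 kN, R_B = 67/20 kN

R_A = 213/20 kN, R_B = 67/20 kN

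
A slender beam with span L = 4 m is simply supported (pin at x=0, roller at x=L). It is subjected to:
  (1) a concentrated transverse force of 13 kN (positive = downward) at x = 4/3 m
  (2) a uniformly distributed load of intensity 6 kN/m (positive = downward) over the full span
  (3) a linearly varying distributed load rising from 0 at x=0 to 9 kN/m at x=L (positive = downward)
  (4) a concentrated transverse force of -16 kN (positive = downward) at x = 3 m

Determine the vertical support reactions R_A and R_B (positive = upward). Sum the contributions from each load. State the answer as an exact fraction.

R_A = 68/3 kN, R_B = 49/3 kN

Load 1 — point force P=13 kN at a=4/3 m (b=L-a=8/3):
  R_A = Pb/L = 13·(8/3)/4 = 26/3 kN
  R_B = Pa/L = 13·(4/3)/4 = 13/3 kN
Load 2 — uniform load w=6 kN/m over full span:
  R_A = wL/2 = 6·4/2 = 12 kN
  R_B = wL/2 = 6·4/2 = 12 kN
Load 3 — triangular load w₀=9 kN/m (0→w₀ over full span):
  R_A = w₀L/6 = 9·4/6 = 6 kN
  R_B = w₀L/3 = 9·4/3 = 12 kN
Load 4 — point force P=-16 kN at a=3 m (b=L-a=1):
  R_A = Pb/L = (-16)·1/4 = -4 kN
  R_B = Pa/L = (-16)·3/4 = -12 kN
Superposition: R_A = 68/3 kN, R_B = 49/3 kN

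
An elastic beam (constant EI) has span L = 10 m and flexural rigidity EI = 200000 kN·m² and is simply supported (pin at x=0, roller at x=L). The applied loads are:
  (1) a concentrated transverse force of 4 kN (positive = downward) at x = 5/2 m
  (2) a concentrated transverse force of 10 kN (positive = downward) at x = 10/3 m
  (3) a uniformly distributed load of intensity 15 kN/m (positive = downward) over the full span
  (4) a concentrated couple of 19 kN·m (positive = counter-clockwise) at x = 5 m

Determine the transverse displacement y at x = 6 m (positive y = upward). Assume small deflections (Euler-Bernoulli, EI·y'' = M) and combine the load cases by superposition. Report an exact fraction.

Load 1 — point force P=4 kN at a=5/2 m (b=L-a=15/2):
  y_1 = -Pa(L-x)(2Lx-a²-x²)/(6LEI)  [x>a] = -4·(5/2)·(10-6)·(2·10·6-(5/2)²-6²)/(6·10·200000) = -311/1200000 m
Load 2 — point force P=10 kN at a=10/3 m (b=L-a=20/3):
  y_2 = -Pa(L-x)(2Lx-a²-x²)/(6LEI)  [x>a] = -10·(10/3)·(10-6)·(2·10·6-(10/3)²-6²)/(6·10·200000) = -41/50625 m
Load 3 — uniform load w=15 kN/m over full span:
  y_3 = -wx(L³-2Lx²+x³)/(24EI) = -15·6·(10³-2·10·6²+6³)/(24·200000) = -93/10000 m
Load 4 — applied couple M₀=19 kN·m at a=5 m (b=L-a=5):
  y_4 = (M₀x³/(6L)-M₀(x-a)²/2+C₁x)/EI  [x>a] with C₁=M₀(3b²-L²)/(6L)=-95/12 = (19·6³/(6·10)-19·(6-5)²/2+(-95/12)·6)/200000 = 57/1000000 m
Superposition: y = Σ y_i = -1670551/162000000 m ≈ -0.010312 m

y(6) = -1670551/162000000 m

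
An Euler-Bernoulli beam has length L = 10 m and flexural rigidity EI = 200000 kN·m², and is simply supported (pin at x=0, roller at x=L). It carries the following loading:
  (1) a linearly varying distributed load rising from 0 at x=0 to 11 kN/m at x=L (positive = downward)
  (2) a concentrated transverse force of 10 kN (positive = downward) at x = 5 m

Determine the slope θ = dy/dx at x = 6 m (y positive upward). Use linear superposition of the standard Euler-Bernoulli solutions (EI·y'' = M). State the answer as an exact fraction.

θ(6) = 7129/18000000 rad

Load 1 — triangular load w₀=11 kN/m (0→w₀ over full span):
  θ_1 = -w₀(7L⁴-30L²x²+15x⁴)/(360LEI) = -11·(7·10⁴-30·10²·6²+15·6⁴)/(360·10·200000) = 319/1125000 rad
Load 2 — point force P=10 kN at a=5 m (b=L-a=5):
  θ_2 = -Pa(2L²-6Lx+3x²+a²)/(6LEI)  [x>a] = -10·5·(2·10²-6·10·6+3·6²+5²)/(6·10·200000) = 9/80000 rad
Superposition: θ = Σ θ_i = 7129/18000000 rad ≈ 0.000396 rad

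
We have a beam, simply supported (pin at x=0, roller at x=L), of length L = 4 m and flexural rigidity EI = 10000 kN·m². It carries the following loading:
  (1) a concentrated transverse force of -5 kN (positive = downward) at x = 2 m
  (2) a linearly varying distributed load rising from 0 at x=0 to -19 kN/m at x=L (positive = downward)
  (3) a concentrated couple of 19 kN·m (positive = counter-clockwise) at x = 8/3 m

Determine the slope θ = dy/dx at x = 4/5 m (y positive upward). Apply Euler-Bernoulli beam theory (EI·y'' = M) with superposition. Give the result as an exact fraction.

Load 1 — point force P=-5 kN at a=2 m (b=L-a=2):
  θ_1 = -Pb(L²-b²-3x²)/(6LEI)  [x≤a] = -(-5)·2·(4²-2²-3·(4/5)²)/(6·4·10000) = 21/50000 rad
Load 2 — triangular load w₀=-19 kN/m (0→w₀ over full span):
  θ_2 = -w₀(7L⁴-30L²x²+15x⁴)/(360LEI) = -(-19)·(7·4⁴-30·4²·(4/5)²+15·(4/5)⁴)/(360·4·10000) = 6916/3515625 rad
Load 3 — applied couple M₀=19 kN·m at a=8/3 m (b=L-a=4/3):
  θ_3 = (M₀x²/(2L)+C₁)/EI  [x≤a] with C₁=M₀(3b²-L²)/(6L)=-76/9 = (19·(4/5)²/(2·4)+(-76/9))/10000 = -779/1125000 rad
Superposition: θ = Σ θ_i = 31777/18750000 rad ≈ 0.001695 rad

θ(4/5) = 31777/18750000 rad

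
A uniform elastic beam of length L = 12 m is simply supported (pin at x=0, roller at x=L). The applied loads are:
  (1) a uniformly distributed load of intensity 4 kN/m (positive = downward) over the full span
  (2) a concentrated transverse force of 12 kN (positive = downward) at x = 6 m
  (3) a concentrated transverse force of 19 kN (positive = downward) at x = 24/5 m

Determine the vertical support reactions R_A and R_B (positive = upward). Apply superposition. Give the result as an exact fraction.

Load 1 — uniform load w=4 kN/m over full span:
  R_A = wL/2 = 4·12/2 = 24 kN
  R_B = wL/2 = 4·12/2 = 24 kN
Load 2 — point force P=12 kN at a=6 m (b=L-a=6):
  R_A = Pb/L = 12·6/12 = 6 kN
  R_B = Pa/L = 12·6/12 = 6 kN
Load 3 — point force P=19 kN at a=24/5 m (b=L-a=36/5):
  R_A = Pb/L = 19·(36/5)/12 = 57/5 kN
  R_B = Pa/L = 19·(24/5)/12 = 38/5 kN
Superposition: R_A = 207/5 kN, R_B = 188/5 kN

R_A = 207/5 kN, R_B = 188/5 kN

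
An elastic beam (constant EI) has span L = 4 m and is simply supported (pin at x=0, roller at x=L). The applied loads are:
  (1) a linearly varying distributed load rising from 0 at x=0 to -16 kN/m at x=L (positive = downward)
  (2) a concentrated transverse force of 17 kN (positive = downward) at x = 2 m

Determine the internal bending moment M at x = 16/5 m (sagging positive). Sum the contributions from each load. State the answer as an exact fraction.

M(16/5) = -686/125 kN·m

Load 1 — triangular load w₀=-16 kN/m (0→w₀ over full span):
  M_1 = w₀Lx/6 - w₀x³/(6L) = (-16)·4·(16/5)/6 - (-16)·(16/5)³/(6·4) = -1536/125 kN·m
Load 2 — point force P=17 kN at a=2 m (b=L-a=2):
  M_2 = Pa(L-x)/L  [x>a] = 17·2·(4-(16/5))/4 = 34/5 kN·m
Superposition: M = Σ M_i = -686/125 kN·m ≈ -5.488000 kN·m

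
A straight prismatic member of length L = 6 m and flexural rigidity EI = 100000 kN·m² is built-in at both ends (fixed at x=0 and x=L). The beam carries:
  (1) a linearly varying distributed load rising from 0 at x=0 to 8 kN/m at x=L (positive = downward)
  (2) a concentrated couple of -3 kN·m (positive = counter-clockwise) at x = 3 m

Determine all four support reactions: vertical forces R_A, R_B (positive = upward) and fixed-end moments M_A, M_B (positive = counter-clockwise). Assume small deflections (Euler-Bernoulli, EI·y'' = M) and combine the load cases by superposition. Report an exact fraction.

Load 1 — triangular load w₀=8 kN/m (0→w₀ over full span):
  R_A = 3w₀L/20 = 3·8·6/20 = 36/5 kN
  M_A = w₀L²/30 = 8·6²/30 = 48/5 kN·m
  R_B = 7w₀L/20 = 7·8·6/20 = 84/5 kN
  M_B = -w₀L²/20 = -8·6²/20 = -72/5 kN·m
Load 2 — applied couple M₀=-3 kN·m at a=3 m (b=L-a=3):
  R_A = 6M₀ab/L³ = 6·(-3)·3·3/6³ = -3/4 kN
  M_A = M₀b(2a-b)/L² = (-3)·3·(2·3-3)/6² = -3/4 kN·m
  R_B = -6M₀ab/L³ = -6·(-3)·3·3/6³ = 3/4 kN
  M_B = M₀a(2b-a)/L² = (-3)·3·(2·3-3)/6² = -3/4 kN·m
Superposition: R_A = 129/20 kN, M_A = 177/20 kN·m, R_B = 351/20 kN, M_B = -303/20 kN·m

R_A = 129/20 kN, M_A = 177/20 kN·m, R_B = 351/20 kN, M_B = -303/20 kN·m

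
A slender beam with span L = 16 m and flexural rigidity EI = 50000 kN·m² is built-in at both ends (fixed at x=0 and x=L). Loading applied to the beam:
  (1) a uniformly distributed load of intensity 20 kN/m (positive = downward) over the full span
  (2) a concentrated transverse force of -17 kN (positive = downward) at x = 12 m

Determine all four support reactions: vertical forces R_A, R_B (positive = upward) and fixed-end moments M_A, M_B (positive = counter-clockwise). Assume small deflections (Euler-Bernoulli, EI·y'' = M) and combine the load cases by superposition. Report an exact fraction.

Load 1 — uniform load w=20 kN/m over full span:
  R_A = wL/2 = 20·16/2 = 160 kN
  M_A = wL²/12 = 20·16²/12 = 1280/3 kN·m
  R_B = wL/2 = 20·16/2 = 160 kN
  M_B = -wL²/12 = -20·16²/12 = -1280/3 kN·m
Load 2 — point force P=-17 kN at a=12 m (b=L-a=4):
  R_A = Pb²(3a+b)/L³ = (-17)·4²·(3·12+4)/16³ = -85/32 kN
  M_A = Pab²/L² = (-17)·12·4²/16² = -51/4 kN·m
  R_B = Pa²(a+3b)/L³ = (-17)·12²·(12+3·4)/16³ = -459/32 kN
  M_B = -Pa²b/L² = -(-17)·12²·4/16² = 153/4 kN·m
Superposition: R_A = 5035/32 kN, M_A = 4967/12 kN·m, R_B = 4661/32 kN, M_B = -4661/12 kN·m

R_A = 5035/32 kN, M_A = 4967/12 kN·m, R_B = 4661/32 kN, M_B = -4661/12 kN·m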